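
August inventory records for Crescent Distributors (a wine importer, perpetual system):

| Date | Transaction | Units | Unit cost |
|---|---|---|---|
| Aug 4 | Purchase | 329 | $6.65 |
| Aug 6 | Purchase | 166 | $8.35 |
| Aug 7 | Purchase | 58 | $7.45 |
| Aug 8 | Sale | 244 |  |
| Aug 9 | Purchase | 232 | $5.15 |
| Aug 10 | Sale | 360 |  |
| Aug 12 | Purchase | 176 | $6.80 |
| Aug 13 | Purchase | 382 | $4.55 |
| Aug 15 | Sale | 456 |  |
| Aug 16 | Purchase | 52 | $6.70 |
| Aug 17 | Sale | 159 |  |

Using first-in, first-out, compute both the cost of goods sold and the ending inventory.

COGS = $7,571.55; ending inventory = $912.60

Aug 8, 244 sold [FIFO — oldest first]: 244 @ $6.65 = $1,622.60
Aug 10, 360 sold [FIFO — oldest first]: 85 @ $6.65 + 166 @ $8.35 + 58 @ $7.45 + 51 @ $5.15 = $2,646.10
Aug 15, 456 sold [FIFO — oldest first]: 181 @ $5.15 + 176 @ $6.80 + 99 @ $4.55 = $2,579.40
Aug 17, 159 sold [FIFO — oldest first]: 159 @ $4.55 = $723.45
Total COGS = $1,622.60 + $2,646.10 + $2,579.40 + $723.45 = $7,571.55
Ending inventory: 124 @ $4.55 + 52 @ $6.70 = $912.60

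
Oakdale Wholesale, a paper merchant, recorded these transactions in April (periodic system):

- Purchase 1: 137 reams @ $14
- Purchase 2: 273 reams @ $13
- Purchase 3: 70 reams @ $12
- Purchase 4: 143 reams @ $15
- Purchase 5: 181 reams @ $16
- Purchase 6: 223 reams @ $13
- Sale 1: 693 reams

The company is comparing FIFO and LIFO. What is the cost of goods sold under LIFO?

FIFO COGS: 137 @ $14 + 273 @ $13 + 70 @ $12 + 143 @ $15 + 70 @ $16 = $9,572
LIFO COGS: 223 @ $13 + 181 @ $16 + 143 @ $15 + 70 @ $12 + 76 @ $13 = $9,768

COGS = $9,768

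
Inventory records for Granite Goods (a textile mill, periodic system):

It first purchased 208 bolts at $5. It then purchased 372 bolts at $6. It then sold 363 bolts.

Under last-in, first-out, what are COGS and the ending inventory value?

COGS = $2,178; ending inventory = $1,094

Sale 1 (363) [LIFO — newest first]: 363 @ $6 = $2,178
Ending inventory: 208 @ $5 + 9 @ $6 = $1,094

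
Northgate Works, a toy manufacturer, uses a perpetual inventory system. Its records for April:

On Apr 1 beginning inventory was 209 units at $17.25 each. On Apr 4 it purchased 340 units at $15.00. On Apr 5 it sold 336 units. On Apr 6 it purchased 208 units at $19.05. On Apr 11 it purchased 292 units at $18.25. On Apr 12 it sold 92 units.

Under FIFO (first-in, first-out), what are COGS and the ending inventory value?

Apr 5, 336 sold [FIFO — oldest first]: 209 @ $17.25 + 127 @ $15.00 = $5,510.25
Apr 12, 92 sold [FIFO — oldest first]: 92 @ $15.00 = $1,380.00
Total COGS = $5,510.25 + $1,380.00 = $6,890.25
Ending inventory: 121 @ $15.00 + 208 @ $19.05 + 292 @ $18.25 = $11,106.40

COGS = $6,890.25; ending inventory = $11,106.40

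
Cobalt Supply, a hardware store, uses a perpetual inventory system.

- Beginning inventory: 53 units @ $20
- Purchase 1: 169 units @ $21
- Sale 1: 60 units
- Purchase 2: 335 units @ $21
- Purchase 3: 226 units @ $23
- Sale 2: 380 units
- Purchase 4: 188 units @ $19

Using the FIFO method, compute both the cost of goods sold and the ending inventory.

Sale 1 (60) [FIFO — oldest first]: 53 @ $20 + 7 @ $21 = $1,207
Sale 2 (380) [FIFO — oldest first]: 162 @ $21 + 218 @ $21 = $7,980
Total COGS = $1,207 + $7,980 = $9,187
Ending inventory: 117 @ $21 + 226 @ $23 + 188 @ $19 = $11,227
Check: goods available $20,414 = COGS $9,187 + ending $11,227

COGS = $9,187; ending inventory = $11,227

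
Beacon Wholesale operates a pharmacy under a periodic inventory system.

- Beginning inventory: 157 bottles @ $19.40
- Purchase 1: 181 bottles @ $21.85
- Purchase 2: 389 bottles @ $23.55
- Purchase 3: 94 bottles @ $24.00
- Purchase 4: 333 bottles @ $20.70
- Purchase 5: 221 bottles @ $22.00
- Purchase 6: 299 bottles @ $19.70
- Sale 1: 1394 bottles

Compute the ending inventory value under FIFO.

Ending inventory = $5,516.00

Sale 1 (1394) [FIFO — oldest first]: 157 @ $19.40 + 181 @ $21.85 + 389 @ $23.55 + 94 @ $24.00 + 333 @ $20.70 + 221 @ $22.00 + 19 @ $19.70 = $30,547.00
Ending inventory: 280 @ $19.70 = $5,516.00
Check: goods available $36,063.00 = COGS $30,547.00 + ending $5,516.00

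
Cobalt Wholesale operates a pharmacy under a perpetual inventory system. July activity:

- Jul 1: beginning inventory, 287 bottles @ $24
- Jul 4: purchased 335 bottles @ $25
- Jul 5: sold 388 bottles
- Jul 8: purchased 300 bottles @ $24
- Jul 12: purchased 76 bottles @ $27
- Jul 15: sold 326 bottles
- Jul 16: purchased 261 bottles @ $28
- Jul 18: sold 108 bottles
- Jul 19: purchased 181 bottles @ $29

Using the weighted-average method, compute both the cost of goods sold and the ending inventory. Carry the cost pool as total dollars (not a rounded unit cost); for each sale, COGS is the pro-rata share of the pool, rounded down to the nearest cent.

After Jul 1: 287 on hand, pool $6,888.00 (≈ $24.0000 each)
After Jul 4: 622 on hand, pool $15,263.00 (≈ $24.5386 each)
Jul 5, sell 388: 388/622 × $15,263.00 → $9,520.97
After Jul 8: 534 on hand, pool $12,942.03 (≈ $24.2360 each)
After Jul 12: 610 on hand, pool $14,994.03 (≈ $24.5804 each)
Jul 15, sell 326: 326/610 × $14,994.03 → $8,013.20
After Jul 16: 545 on hand, pool $14,288.83 (≈ $26.2180 each)
Jul 18, sell 108: 108/545 × $14,288.83 → $2,831.54
After Jul 19: 618 on hand, pool $16,706.29 (≈ $27.0328 each)
Total COGS = $9,520.97 + $8,013.20 + $2,831.54 = $20,365.71
Ending inventory (cost pool remaining) = $16,706.29

COGS = $20,365.71; ending inventory = $16,706.29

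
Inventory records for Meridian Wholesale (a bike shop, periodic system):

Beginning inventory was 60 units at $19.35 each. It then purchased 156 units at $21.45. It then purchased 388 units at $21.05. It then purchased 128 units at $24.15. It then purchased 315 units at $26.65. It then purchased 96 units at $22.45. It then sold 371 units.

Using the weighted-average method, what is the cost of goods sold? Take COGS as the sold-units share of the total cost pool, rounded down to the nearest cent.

COGS = $8,541.68

Sale 1, sell 371: 371/1143 × $26,315.75 → $8,541.68
Ending inventory (cost pool remaining) = $17,774.07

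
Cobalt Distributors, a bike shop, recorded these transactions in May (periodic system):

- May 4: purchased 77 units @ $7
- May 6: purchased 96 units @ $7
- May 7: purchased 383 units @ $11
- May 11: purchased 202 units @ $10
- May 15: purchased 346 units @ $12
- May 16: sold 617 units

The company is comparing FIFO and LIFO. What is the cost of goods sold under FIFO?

COGS = $6,034

FIFO COGS: 77 @ $7 + 96 @ $7 + 383 @ $11 + 61 @ $10 = $6,034
LIFO COGS: 346 @ $12 + 202 @ $10 + 69 @ $11 = $6,931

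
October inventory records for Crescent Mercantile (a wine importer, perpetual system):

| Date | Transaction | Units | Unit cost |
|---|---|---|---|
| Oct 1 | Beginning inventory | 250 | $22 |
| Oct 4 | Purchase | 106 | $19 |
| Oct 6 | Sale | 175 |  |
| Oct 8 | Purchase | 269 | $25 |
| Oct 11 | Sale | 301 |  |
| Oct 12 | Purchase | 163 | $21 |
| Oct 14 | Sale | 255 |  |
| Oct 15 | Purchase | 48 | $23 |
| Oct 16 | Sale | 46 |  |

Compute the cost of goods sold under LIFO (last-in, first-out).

Oct 6, 175 sold [LIFO — newest first]: 106 @ $19 + 69 @ $22 = $3,532
Oct 11, 301 sold [LIFO — newest first]: 269 @ $25 + 32 @ $22 = $7,429
Oct 14, 255 sold [LIFO — newest first]: 163 @ $21 + 92 @ $22 = $5,447
Oct 16, 46 sold [LIFO — newest first]: 46 @ $23 = $1,058
Total COGS = $3,532 + $7,429 + $5,447 + $1,058 = $17,466
Ending inventory: 57 @ $22 + 2 @ $23 = $1,300

COGS = $17,466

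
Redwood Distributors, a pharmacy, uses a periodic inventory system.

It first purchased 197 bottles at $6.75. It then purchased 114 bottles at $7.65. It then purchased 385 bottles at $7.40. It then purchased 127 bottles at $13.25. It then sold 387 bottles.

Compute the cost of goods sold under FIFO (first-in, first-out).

Sale 1 (387) [FIFO — oldest first]: 197 @ $6.75 + 114 @ $7.65 + 76 @ $7.40 = $2,764.25
Ending inventory: 309 @ $7.40 + 127 @ $13.25 = $3,969.35

COGS = $2,764.25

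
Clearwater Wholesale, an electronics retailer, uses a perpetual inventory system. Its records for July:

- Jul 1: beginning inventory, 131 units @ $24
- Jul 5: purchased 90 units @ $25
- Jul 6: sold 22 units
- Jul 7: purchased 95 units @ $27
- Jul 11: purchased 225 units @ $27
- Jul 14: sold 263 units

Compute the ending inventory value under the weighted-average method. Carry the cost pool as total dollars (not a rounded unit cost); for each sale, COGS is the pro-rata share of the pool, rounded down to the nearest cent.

Ending inventory = $6,657.51

After Jul 1: 131 on hand, pool $3,144.00 (≈ $24.0000 each)
After Jul 5: 221 on hand, pool $5,394.00 (≈ $24.4072 each)
Jul 6, sell 22: 22/221 × $5,394.00 → $536.95
After Jul 7: 294 on hand, pool $7,422.05 (≈ $25.2451 each)
After Jul 11: 519 on hand, pool $13,497.05 (≈ $26.0059 each)
Jul 14, sell 263: 263/519 × $13,497.05 → $6,839.54
Total COGS = $536.95 + $6,839.54 = $7,376.49
Ending inventory (cost pool remaining) = $6,657.51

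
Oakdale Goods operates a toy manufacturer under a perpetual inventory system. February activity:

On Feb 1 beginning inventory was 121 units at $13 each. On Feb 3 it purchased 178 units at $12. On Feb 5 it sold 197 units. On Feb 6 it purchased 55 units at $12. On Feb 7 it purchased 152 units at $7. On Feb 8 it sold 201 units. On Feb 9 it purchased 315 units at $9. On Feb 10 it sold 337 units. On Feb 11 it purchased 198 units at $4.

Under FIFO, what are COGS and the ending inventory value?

Feb 5, 197 sold [FIFO — oldest first]: 121 @ $13 + 76 @ $12 = $2,485
Feb 8, 201 sold [FIFO — oldest first]: 102 @ $12 + 55 @ $12 + 44 @ $7 = $2,192
Feb 10, 337 sold [FIFO — oldest first]: 108 @ $7 + 229 @ $9 = $2,817
Total COGS = $2,485 + $2,192 + $2,817 = $7,494
Ending inventory: 86 @ $9 + 198 @ $4 = $1,566

COGS = $7,494; ending inventory = $1,566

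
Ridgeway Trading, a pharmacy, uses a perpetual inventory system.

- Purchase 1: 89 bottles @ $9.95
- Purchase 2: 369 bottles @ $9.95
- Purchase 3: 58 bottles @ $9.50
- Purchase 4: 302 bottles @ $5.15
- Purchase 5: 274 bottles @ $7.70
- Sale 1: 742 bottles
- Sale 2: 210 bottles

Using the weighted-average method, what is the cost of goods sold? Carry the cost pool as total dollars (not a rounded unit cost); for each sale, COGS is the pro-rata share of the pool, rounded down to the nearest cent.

COGS = $7,648.42

After Purchase 1: 89 on hand, pool $885.55 (≈ $9.9500 each)
After Purchase 2: 458 on hand, pool $4,557.10 (≈ $9.9500 each)
After Purchase 3: 516 on hand, pool $5,108.10 (≈ $9.8994 each)
After Purchase 4: 818 on hand, pool $6,663.40 (≈ $8.1460 each)
After Purchase 5: 1092 on hand, pool $8,773.20 (≈ $8.0341 each)
Sale 1, sell 742: 742/1092 × $8,773.20 → $5,961.27
Sale 2, sell 210: 210/350 × $2,811.93 → $1,687.15
Total COGS = $5,961.27 + $1,687.15 = $7,648.42
Ending inventory (cost pool remaining) = $1,124.78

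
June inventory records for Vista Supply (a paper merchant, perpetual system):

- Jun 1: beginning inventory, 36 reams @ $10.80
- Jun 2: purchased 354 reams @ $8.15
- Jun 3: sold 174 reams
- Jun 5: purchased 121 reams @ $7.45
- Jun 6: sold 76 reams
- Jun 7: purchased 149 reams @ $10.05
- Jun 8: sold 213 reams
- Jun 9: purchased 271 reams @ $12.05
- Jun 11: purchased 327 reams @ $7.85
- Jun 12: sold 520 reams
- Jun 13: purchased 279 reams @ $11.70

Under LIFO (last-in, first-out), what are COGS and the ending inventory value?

COGS = $8,864.45; ending inventory = $5,905.15

Jun 3, 174 sold [LIFO — newest first]: 174 @ $8.15 = $1,418.10
Jun 6, 76 sold [LIFO — newest first]: 76 @ $7.45 = $566.20
Jun 8, 213 sold [LIFO — newest first]: 149 @ $10.05 + 45 @ $7.45 + 19 @ $8.15 = $1,987.55
Jun 12, 520 sold [LIFO — newest first]: 327 @ $7.85 + 193 @ $12.05 = $4,892.60
Total COGS = $1,418.10 + $566.20 + $1,987.55 + $4,892.60 = $8,864.45
Ending inventory: 36 @ $10.80 + 161 @ $8.15 + 78 @ $12.05 + 279 @ $11.70 = $5,905.15
Check: goods available $14,769.60 = COGS $8,864.45 + ending $5,905.15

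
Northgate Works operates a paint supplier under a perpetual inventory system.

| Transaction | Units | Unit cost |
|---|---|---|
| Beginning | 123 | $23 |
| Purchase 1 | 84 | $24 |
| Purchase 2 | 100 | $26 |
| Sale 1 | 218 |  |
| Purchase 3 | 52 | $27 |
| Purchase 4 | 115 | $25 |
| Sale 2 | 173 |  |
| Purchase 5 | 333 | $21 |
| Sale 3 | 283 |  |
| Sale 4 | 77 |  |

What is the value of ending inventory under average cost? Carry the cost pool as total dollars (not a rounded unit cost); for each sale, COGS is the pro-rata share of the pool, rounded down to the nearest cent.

Ending inventory = $1,222.33

After Beginning: 123 on hand, pool $2,829.00 (≈ $23.0000 each)
After Purchase 1: 207 on hand, pool $4,845.00 (≈ $23.4058 each)
After Purchase 2: 307 on hand, pool $7,445.00 (≈ $24.2508 each)
Sale 1, sell 218: 218/307 × $7,445.00 → $5,286.67
After Purchase 3: 141 on hand, pool $3,562.33 (≈ $25.2648 each)
After Purchase 4: 256 on hand, pool $6,437.33 (≈ $25.1458 each)
Sale 2, sell 173: 173/256 × $6,437.33 → $4,350.22
After Purchase 5: 416 on hand, pool $9,080.11 (≈ $21.8272 each)
Sale 3, sell 283: 283/416 × $9,080.11 → $6,177.09
Sale 4, sell 77: 77/133 × $2,903.02 → $1,680.69
Total COGS = $5,286.67 + $4,350.22 + $6,177.09 + $1,680.69 = $17,494.67
Ending inventory (cost pool remaining) = $1,222.33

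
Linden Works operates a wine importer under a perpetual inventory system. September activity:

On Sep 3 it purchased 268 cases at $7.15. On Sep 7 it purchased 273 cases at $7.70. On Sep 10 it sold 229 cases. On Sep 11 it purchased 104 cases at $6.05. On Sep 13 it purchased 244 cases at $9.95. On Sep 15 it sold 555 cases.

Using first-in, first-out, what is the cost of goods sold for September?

Sep 10, 229 sold [FIFO — oldest first]: 229 @ $7.15 = $1,637.35
Sep 15, 555 sold [FIFO — oldest first]: 39 @ $7.15 + 273 @ $7.70 + 104 @ $6.05 + 139 @ $9.95 = $4,393.20
Total COGS = $1,637.35 + $4,393.20 = $6,030.55
Ending inventory: 105 @ $9.95 = $1,044.75
Check: goods available $7,075.30 = COGS $6,030.55 + ending $1,044.75

COGS = $6,030.55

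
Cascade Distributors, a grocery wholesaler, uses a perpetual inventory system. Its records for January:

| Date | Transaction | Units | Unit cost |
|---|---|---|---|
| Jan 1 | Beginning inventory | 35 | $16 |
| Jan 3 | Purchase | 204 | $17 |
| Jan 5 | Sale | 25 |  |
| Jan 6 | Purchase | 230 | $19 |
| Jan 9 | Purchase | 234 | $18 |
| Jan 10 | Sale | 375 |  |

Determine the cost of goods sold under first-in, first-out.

COGS = $7,087

Jan 5, 25 sold [FIFO — oldest first]: 25 @ $16 = $400
Jan 10, 375 sold [FIFO — oldest first]: 10 @ $16 + 204 @ $17 + 161 @ $19 = $6,687
Total COGS = $400 + $6,687 = $7,087
Ending inventory: 69 @ $19 + 234 @ $18 = $5,523
Check: goods available $12,610 = COGS $7,087 + ending $5,523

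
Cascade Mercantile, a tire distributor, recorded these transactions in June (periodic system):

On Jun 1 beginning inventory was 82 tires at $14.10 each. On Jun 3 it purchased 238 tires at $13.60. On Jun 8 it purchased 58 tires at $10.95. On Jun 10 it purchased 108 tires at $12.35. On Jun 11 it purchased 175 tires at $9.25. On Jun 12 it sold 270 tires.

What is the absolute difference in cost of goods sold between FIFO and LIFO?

$921.00

FIFO COGS: 82 @ $14.10 + 188 @ $13.60 = $3,713.00
LIFO COGS: 175 @ $9.25 + 95 @ $12.35 = $2,792.00
Difference = |$3,713.00 − $2,792.00| = $921.00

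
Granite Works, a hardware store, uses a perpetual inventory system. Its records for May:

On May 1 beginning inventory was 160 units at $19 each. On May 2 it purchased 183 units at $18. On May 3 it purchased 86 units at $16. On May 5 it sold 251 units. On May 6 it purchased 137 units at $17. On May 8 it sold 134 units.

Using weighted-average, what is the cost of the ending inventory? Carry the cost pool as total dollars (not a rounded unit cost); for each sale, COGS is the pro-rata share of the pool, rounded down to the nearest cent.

After May 1: 160 on hand, pool $3,040.00 (≈ $19.0000 each)
After May 2: 343 on hand, pool $6,334.00 (≈ $18.4665 each)
After May 3: 429 on hand, pool $7,710.00 (≈ $17.9720 each)
May 5, sell 251: 251/429 × $7,710.00 → $4,510.97
After May 6: 315 on hand, pool $5,528.03 (≈ $17.5493 each)
May 8, sell 134: 134/315 × $5,528.03 → $2,351.60
Total COGS = $4,510.97 + $2,351.60 = $6,862.57
Ending inventory (cost pool remaining) = $3,176.43

Ending inventory = $3,176.43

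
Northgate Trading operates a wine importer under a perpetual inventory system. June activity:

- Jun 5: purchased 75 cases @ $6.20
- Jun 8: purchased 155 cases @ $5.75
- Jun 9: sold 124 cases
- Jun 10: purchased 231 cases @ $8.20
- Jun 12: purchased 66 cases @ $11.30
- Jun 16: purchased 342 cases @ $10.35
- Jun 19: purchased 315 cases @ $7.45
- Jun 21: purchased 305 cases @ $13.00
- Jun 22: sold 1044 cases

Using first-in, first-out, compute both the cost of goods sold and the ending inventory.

Jun 9, 124 sold [FIFO — oldest first]: 75 @ $6.20 + 49 @ $5.75 = $746.75
Jun 22, 1044 sold [FIFO — oldest first]: 106 @ $5.75 + 231 @ $8.20 + 66 @ $11.30 + 342 @ $10.35 + 299 @ $7.45 = $9,016.75
Total COGS = $746.75 + $9,016.75 = $9,763.50
Ending inventory: 16 @ $7.45 + 305 @ $13.00 = $4,084.20

COGS = $9,763.50; ending inventory = $4,084.20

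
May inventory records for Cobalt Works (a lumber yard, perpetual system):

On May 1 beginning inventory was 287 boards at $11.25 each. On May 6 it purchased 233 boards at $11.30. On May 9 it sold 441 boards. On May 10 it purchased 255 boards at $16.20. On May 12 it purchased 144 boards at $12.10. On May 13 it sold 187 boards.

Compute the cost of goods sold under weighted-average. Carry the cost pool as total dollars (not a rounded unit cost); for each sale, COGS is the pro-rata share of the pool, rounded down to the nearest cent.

After May 1: 287 on hand, pool $3,228.75 (≈ $11.2500 each)
After May 6: 520 on hand, pool $5,861.65 (≈ $11.2724 each)
May 9, sell 441: 441/520 × $5,861.65 → $4,971.13
After May 10: 334 on hand, pool $5,021.52 (≈ $15.0345 each)
After May 12: 478 on hand, pool $6,763.92 (≈ $14.1505 each)
May 13, sell 187: 187/478 × $6,763.92 → $2,646.13
Total COGS = $4,971.13 + $2,646.13 = $7,617.26
Ending inventory (cost pool remaining) = $4,117.79
Check: goods available $11,735.05 = COGS $7,617.26 + ending $4,117.79

COGS = $7,617.26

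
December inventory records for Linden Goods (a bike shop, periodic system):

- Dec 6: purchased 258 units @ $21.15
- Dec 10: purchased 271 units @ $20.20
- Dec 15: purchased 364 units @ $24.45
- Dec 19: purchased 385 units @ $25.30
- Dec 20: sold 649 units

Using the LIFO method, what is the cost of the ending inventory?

Ending inventory = $13,375.90

Dec 20, 649 sold [LIFO — newest first]: 385 @ $25.30 + 264 @ $24.45 = $16,195.30
Ending inventory: 258 @ $21.15 + 271 @ $20.20 + 100 @ $24.45 = $13,375.90
Check: goods available $29,571.20 = COGS $16,195.30 + ending $13,375.90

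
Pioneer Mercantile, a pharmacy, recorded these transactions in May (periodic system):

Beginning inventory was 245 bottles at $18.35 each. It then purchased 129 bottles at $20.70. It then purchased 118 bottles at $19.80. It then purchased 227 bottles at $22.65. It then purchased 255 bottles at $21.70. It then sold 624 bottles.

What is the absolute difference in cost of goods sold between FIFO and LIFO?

FIFO COGS: 245 @ $18.35 + 129 @ $20.70 + 118 @ $19.80 + 132 @ $22.65 = $12,492.25
LIFO COGS: 255 @ $21.70 + 227 @ $22.65 + 118 @ $19.80 + 24 @ $20.70 = $13,508.25
Difference = |$12,492.25 − $13,508.25| = $1,016.00

$1,016.00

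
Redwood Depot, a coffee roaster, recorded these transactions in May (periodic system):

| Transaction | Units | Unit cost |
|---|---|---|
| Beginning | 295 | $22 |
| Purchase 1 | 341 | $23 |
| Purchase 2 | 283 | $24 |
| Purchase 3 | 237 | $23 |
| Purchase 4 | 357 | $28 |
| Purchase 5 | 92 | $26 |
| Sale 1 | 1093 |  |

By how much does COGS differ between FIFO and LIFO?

$2,356

FIFO COGS: 295 @ $22 + 341 @ $23 + 283 @ $24 + 174 @ $23 = $25,127
LIFO COGS: 92 @ $26 + 357 @ $28 + 237 @ $23 + 283 @ $24 + 124 @ $23 = $27,483
Difference = |$25,127 − $27,483| = $2,356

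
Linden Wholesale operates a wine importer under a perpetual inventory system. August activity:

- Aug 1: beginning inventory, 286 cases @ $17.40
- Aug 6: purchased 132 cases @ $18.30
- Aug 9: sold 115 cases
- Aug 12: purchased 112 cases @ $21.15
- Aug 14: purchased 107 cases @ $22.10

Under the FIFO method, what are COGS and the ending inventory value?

Aug 9, 115 sold [FIFO — oldest first]: 115 @ $17.40 = $2,001.00
Ending inventory: 171 @ $17.40 + 132 @ $18.30 + 112 @ $21.15 + 107 @ $22.10 = $10,124.50
Check: goods available $12,125.50 = COGS $2,001.00 + ending $10,124.50

COGS = $2,001.00; ending inventory = $10,124.50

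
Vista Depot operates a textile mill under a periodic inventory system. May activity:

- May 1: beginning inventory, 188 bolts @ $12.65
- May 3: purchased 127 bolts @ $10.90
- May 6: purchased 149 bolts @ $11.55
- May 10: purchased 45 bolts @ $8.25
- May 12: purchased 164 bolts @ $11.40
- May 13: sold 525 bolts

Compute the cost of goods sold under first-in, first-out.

COGS = $6,037.10

May 13, 525 sold [FIFO — oldest first]: 188 @ $12.65 + 127 @ $10.90 + 149 @ $11.55 + 45 @ $8.25 + 16 @ $11.40 = $6,037.10
Ending inventory: 148 @ $11.40 = $1,687.20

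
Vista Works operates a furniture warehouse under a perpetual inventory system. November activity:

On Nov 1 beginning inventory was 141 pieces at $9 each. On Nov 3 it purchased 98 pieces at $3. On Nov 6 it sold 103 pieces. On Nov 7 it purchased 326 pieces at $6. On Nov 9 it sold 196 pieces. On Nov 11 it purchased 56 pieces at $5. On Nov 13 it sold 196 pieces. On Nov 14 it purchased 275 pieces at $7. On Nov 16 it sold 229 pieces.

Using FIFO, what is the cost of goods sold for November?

COGS = $4,520

Nov 6, 103 sold [FIFO — oldest first]: 103 @ $9 = $927
Nov 9, 196 sold [FIFO — oldest first]: 38 @ $9 + 98 @ $3 + 60 @ $6 = $996
Nov 13, 196 sold [FIFO — oldest first]: 196 @ $6 = $1,176
Nov 16, 229 sold [FIFO — oldest first]: 70 @ $6 + 56 @ $5 + 103 @ $7 = $1,421
Total COGS = $927 + $996 + $1,176 + $1,421 = $4,520
Ending inventory: 172 @ $7 = $1,204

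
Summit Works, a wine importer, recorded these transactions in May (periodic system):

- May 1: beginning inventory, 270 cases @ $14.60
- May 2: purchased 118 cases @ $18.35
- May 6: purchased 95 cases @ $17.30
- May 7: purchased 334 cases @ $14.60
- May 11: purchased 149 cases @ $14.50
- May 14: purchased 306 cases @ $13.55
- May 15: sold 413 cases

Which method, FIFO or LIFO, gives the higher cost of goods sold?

FIFO COGS: 270 @ $14.60 + 118 @ $18.35 + 25 @ $17.30 = $6,539.80
LIFO COGS: 306 @ $13.55 + 107 @ $14.50 = $5,697.80

FIFO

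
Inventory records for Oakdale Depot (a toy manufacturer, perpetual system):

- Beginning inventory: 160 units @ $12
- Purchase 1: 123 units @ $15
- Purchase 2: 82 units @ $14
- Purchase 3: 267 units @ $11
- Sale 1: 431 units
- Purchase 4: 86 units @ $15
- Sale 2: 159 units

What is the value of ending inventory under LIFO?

Ending inventory = $1,536

Sale 1 (431) [LIFO — newest first]: 267 @ $11 + 82 @ $14 + 82 @ $15 = $5,315
Sale 2 (159) [LIFO — newest first]: 86 @ $15 + 41 @ $15 + 32 @ $12 = $2,289
Total COGS = $5,315 + $2,289 = $7,604
Ending inventory: 128 @ $12 = $1,536
Check: goods available $9,140 = COGS $7,604 + ending $1,536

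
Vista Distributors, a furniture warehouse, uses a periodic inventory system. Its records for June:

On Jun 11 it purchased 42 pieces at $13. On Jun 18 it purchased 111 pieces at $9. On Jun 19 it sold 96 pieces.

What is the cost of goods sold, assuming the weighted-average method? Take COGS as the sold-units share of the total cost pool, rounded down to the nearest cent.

COGS = $969.41

Jun 19, sell 96: 96/153 × $1,545.00 → $969.41
Ending inventory (cost pool remaining) = $575.59
Check: goods available $1,545.00 = COGS $969.41 + ending $575.59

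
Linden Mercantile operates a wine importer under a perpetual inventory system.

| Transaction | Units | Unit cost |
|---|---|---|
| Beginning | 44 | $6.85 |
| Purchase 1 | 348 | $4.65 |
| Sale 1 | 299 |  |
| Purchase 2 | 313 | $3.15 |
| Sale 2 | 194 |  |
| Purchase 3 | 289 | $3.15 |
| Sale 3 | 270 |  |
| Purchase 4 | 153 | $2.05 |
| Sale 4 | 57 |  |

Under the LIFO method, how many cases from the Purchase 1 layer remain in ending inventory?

49

Sale 1 (299) [LIFO — newest first]: 299 @ $4.65 = $1,390.35
Sale 2 (194) [LIFO — newest first]: 194 @ $3.15 = $611.10
Sale 3 (270) [LIFO — newest first]: 270 @ $3.15 = $850.50
Sale 4 (57) [LIFO — newest first]: 57 @ $2.05 = $116.85
Total COGS = $1,390.35 + $611.10 + $850.50 + $116.85 = $2,968.80
Ending inventory: 44 @ $6.85 + 49 @ $4.65 + 119 @ $3.15 + 19 @ $3.15 + 96 @ $2.05 = $1,160.75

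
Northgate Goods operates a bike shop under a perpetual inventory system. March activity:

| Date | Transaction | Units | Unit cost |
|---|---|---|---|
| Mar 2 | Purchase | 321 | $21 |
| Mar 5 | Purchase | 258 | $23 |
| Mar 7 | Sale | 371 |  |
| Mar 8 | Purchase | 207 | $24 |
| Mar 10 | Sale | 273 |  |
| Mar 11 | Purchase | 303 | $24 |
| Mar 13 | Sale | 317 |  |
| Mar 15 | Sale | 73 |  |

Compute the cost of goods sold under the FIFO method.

COGS = $23,595

Mar 7, 371 sold [FIFO — oldest first]: 321 @ $21 + 50 @ $23 = $7,891
Mar 10, 273 sold [FIFO — oldest first]: 208 @ $23 + 65 @ $24 = $6,344
Mar 13, 317 sold [FIFO — oldest first]: 142 @ $24 + 175 @ $24 = $7,608
Mar 15, 73 sold [FIFO — oldest first]: 73 @ $24 = $1,752
Total COGS = $7,891 + $6,344 + $7,608 + $1,752 = $23,595
Ending inventory: 55 @ $24 = $1,320
Check: goods available $24,915 = COGS $23,595 + ending $1,320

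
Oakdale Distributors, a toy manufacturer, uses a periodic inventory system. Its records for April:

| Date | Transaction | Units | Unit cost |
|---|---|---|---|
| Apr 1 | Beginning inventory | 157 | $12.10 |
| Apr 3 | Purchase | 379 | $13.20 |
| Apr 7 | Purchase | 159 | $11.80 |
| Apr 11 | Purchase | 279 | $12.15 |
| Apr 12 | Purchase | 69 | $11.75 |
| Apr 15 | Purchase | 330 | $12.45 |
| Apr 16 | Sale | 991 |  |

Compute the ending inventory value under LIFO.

Apr 16, 991 sold [LIFO — newest first]: 330 @ $12.45 + 69 @ $11.75 + 279 @ $12.15 + 159 @ $11.80 + 154 @ $13.20 = $12,218.10
Ending inventory: 157 @ $12.10 + 225 @ $13.20 = $4,869.70
Check: goods available $17,087.80 = COGS $12,218.10 + ending $4,869.70

Ending inventory = $4,869.70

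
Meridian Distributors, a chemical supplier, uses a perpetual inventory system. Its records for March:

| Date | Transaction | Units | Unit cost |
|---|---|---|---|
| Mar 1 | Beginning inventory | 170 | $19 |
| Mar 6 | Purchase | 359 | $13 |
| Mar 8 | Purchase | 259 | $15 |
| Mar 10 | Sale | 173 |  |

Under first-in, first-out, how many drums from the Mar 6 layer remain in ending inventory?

356

Mar 10, 173 sold [FIFO — oldest first]: 170 @ $19 + 3 @ $13 = $3,269
Ending inventory: 356 @ $13 + 259 @ $15 = $8,513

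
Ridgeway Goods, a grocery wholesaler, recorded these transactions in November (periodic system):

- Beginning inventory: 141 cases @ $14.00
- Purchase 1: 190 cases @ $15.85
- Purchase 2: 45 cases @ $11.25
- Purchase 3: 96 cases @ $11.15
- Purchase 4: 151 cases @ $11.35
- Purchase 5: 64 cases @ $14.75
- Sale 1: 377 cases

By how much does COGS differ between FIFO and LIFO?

FIFO COGS: 141 @ $14.00 + 190 @ $15.85 + 45 @ $11.25 + 1 @ $11.15 = $5,502.90
LIFO COGS: 64 @ $14.75 + 151 @ $11.35 + 96 @ $11.15 + 45 @ $11.25 + 21 @ $15.85 = $4,567.35
Difference = |$5,502.90 − $4,567.35| = $935.55

$935.55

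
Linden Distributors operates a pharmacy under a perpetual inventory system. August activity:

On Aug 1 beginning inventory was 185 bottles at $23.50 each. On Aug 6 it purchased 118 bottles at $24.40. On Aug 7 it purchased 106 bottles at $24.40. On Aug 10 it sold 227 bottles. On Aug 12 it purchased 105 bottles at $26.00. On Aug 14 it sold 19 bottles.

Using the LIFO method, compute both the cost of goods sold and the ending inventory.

Aug 10, 227 sold [LIFO — newest first]: 106 @ $24.40 + 118 @ $24.40 + 3 @ $23.50 = $5,536.10
Aug 14, 19 sold [LIFO — newest first]: 19 @ $26.00 = $494.00
Total COGS = $5,536.10 + $494.00 = $6,030.10
Ending inventory: 182 @ $23.50 + 86 @ $26.00 = $6,513.00

COGS = $6,030.10; ending inventory = $6,513.00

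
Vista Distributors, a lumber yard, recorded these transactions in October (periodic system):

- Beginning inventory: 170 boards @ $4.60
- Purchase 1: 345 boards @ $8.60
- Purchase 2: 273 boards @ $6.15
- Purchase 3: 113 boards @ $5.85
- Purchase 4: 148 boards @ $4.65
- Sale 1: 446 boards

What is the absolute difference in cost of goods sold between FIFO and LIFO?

$668.60

FIFO COGS: 170 @ $4.60 + 276 @ $8.60 = $3,155.60
LIFO COGS: 148 @ $4.65 + 113 @ $5.85 + 185 @ $6.15 = $2,487.00
Difference = |$3,155.60 − $2,487.00| = $668.60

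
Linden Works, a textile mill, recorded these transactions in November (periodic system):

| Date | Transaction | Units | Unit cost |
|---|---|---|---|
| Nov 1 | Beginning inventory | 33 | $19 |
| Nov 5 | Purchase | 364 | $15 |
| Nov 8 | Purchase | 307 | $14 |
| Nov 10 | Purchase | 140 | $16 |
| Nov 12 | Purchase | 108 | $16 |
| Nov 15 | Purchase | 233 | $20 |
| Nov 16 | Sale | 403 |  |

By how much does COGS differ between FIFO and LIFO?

FIFO COGS: 33 @ $19 + 364 @ $15 + 6 @ $14 = $6,171
LIFO COGS: 233 @ $20 + 108 @ $16 + 62 @ $16 = $7,380
Difference = |$6,171 − $7,380| = $1,209

$1,209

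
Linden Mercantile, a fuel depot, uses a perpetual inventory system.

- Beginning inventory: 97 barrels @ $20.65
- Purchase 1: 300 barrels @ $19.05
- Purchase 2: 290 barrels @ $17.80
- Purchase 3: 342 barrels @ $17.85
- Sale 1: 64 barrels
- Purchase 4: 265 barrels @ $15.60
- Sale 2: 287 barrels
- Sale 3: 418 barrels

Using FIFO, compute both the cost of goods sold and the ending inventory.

COGS = $14,343.75; ending inventory = $8,775.00

Sale 1 (64) [FIFO — oldest first]: 64 @ $20.65 = $1,321.60
Sale 2 (287) [FIFO — oldest first]: 33 @ $20.65 + 254 @ $19.05 = $5,520.15
Sale 3 (418) [FIFO — oldest first]: 46 @ $19.05 + 290 @ $17.80 + 82 @ $17.85 = $7,502.00
Total COGS = $1,321.60 + $5,520.15 + $7,502.00 = $14,343.75
Ending inventory: 260 @ $17.85 + 265 @ $15.60 = $8,775.00
Check: goods available $23,118.75 = COGS $14,343.75 + ending $8,775.00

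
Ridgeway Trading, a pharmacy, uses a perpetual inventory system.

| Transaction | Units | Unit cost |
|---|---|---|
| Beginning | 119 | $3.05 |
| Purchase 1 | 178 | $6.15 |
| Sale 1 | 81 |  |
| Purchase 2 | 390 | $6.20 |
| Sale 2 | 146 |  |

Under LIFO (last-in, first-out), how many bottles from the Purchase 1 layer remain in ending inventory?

Sale 1 (81) [LIFO — newest first]: 81 @ $6.15 = $498.15
Sale 2 (146) [LIFO — newest first]: 146 @ $6.20 = $905.20
Total COGS = $498.15 + $905.20 = $1,403.35
Ending inventory: 119 @ $3.05 + 97 @ $6.15 + 244 @ $6.20 = $2,472.30

97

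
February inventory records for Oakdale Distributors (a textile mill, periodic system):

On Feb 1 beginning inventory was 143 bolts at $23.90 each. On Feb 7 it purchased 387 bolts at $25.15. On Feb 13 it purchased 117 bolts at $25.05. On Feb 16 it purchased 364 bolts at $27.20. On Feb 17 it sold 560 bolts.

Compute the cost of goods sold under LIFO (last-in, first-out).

Feb 17, 560 sold [LIFO — newest first]: 364 @ $27.20 + 117 @ $25.05 + 79 @ $25.15 = $14,818.50
Ending inventory: 143 @ $23.90 + 308 @ $25.15 = $11,163.90

COGS = $14,818.50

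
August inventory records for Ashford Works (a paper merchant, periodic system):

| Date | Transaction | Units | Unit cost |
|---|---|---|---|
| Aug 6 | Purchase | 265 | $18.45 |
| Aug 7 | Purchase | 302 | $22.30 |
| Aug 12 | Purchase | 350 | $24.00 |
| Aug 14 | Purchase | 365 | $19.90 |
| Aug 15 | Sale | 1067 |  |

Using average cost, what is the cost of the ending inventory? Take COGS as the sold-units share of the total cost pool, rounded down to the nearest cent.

Aug 15, sell 1067: 1067/1282 × $27,287.35 → $22,711.07
Ending inventory (cost pool remaining) = $4,576.28
Check: goods available $27,287.35 = COGS $22,711.07 + ending $4,576.28

Ending inventory = $4,576.28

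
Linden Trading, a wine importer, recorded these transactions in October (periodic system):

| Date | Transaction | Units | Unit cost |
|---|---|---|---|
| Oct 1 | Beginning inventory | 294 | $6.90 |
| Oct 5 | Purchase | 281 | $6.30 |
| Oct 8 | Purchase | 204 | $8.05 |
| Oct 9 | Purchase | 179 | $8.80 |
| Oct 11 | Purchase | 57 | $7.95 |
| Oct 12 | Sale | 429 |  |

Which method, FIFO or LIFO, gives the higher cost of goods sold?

LIFO

FIFO COGS: 294 @ $6.90 + 135 @ $6.30 = $2,879.10
LIFO COGS: 57 @ $7.95 + 179 @ $8.80 + 193 @ $8.05 = $3,582.00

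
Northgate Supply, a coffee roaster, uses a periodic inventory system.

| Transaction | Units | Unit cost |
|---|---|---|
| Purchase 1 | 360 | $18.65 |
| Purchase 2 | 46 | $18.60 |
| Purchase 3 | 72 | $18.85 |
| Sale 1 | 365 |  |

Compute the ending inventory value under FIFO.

Ending inventory = $2,119.80

Sale 1 (365) [FIFO — oldest first]: 360 @ $18.65 + 5 @ $18.60 = $6,807.00
Ending inventory: 41 @ $18.60 + 72 @ $18.85 = $2,119.80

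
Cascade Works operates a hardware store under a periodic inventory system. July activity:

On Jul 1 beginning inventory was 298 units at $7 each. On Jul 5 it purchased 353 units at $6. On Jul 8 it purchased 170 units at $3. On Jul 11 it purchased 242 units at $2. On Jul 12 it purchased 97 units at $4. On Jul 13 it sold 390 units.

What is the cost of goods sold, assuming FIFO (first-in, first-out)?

COGS = $2,638

Jul 13, 390 sold [FIFO — oldest first]: 298 @ $7 + 92 @ $6 = $2,638
Ending inventory: 261 @ $6 + 170 @ $3 + 242 @ $2 + 97 @ $4 = $2,948
Check: goods available $5,586 = COGS $2,638 + ending $2,948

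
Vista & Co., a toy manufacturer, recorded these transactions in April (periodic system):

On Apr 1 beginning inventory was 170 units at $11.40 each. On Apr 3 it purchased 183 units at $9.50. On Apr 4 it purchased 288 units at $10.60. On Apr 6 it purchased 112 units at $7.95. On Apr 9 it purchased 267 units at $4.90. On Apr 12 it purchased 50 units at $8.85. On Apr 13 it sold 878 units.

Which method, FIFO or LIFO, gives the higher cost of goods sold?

FIFO

FIFO COGS: 170 @ $11.40 + 183 @ $9.50 + 288 @ $10.60 + 112 @ $7.95 + 125 @ $4.90 = $8,232.20
LIFO COGS: 50 @ $8.85 + 267 @ $4.90 + 112 @ $7.95 + 288 @ $10.60 + 161 @ $9.50 = $7,223.50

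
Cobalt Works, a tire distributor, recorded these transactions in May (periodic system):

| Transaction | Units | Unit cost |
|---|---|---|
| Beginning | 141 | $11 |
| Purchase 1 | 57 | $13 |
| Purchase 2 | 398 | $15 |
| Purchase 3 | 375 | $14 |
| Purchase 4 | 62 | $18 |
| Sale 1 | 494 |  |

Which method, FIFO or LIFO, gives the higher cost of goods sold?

FIFO COGS: 141 @ $11 + 57 @ $13 + 296 @ $15 = $6,732
LIFO COGS: 62 @ $18 + 375 @ $14 + 57 @ $15 = $7,221

LIFO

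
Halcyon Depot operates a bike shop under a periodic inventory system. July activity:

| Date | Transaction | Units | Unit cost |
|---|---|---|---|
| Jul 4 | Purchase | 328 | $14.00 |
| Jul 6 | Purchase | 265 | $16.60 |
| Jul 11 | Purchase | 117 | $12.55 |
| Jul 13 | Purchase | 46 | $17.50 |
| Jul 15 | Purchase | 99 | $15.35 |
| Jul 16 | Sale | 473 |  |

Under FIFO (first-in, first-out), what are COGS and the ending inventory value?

Jul 16, 473 sold [FIFO — oldest first]: 328 @ $14.00 + 145 @ $16.60 = $6,999.00
Ending inventory: 120 @ $16.60 + 117 @ $12.55 + 46 @ $17.50 + 99 @ $15.35 = $5,785.00

COGS = $6,999.00; ending inventory = $5,785.00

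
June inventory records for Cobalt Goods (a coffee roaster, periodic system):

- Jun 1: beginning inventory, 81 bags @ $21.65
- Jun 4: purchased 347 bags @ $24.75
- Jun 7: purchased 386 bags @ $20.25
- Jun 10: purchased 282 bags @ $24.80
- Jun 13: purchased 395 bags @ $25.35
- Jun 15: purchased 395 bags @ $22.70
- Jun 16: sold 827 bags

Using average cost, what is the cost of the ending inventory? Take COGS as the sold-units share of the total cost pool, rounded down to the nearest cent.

Jun 16, sell 827: 827/1886 × $44,131.75 → $19,351.51
Ending inventory (cost pool remaining) = $24,780.24

Ending inventory = $24,780.24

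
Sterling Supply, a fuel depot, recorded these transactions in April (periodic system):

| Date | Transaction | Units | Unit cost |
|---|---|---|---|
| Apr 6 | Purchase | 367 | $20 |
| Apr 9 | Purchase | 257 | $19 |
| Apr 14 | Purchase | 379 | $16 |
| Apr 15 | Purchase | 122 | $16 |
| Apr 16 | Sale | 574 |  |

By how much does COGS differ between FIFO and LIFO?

FIFO COGS: 367 @ $20 + 207 @ $19 = $11,273
LIFO COGS: 122 @ $16 + 379 @ $16 + 73 @ $19 = $9,403
Difference = |$11,273 − $9,403| = $1,870

$1,870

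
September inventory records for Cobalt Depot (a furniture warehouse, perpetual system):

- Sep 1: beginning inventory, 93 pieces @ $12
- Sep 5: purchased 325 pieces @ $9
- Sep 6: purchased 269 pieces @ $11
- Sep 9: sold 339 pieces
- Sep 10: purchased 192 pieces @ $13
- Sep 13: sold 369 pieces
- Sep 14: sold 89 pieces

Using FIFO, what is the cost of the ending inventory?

Ending inventory = $1,066

Sep 9, 339 sold [FIFO — oldest first]: 93 @ $12 + 246 @ $9 = $3,330
Sep 13, 369 sold [FIFO — oldest first]: 79 @ $9 + 269 @ $11 + 21 @ $13 = $3,943
Sep 14, 89 sold [FIFO — oldest first]: 89 @ $13 = $1,157
Total COGS = $3,330 + $3,943 + $1,157 = $8,430
Ending inventory: 82 @ $13 = $1,066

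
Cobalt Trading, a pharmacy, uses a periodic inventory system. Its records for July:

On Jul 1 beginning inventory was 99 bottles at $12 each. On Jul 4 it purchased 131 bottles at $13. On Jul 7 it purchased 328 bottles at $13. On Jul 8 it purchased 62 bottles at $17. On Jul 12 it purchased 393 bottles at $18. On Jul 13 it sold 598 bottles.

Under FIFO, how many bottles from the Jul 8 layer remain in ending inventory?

Jul 13, 598 sold [FIFO — oldest first]: 99 @ $12 + 131 @ $13 + 328 @ $13 + 40 @ $17 = $7,835
Ending inventory: 22 @ $17 + 393 @ $18 = $7,448
Check: goods available $15,283 = COGS $7,835 + ending $7,448

22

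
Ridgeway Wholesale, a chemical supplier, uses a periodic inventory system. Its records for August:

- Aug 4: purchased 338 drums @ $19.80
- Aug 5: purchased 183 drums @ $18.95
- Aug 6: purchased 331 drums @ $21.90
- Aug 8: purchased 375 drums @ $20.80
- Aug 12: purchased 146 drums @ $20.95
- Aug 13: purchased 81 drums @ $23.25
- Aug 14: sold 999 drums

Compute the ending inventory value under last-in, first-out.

Aug 14, 999 sold [LIFO — newest first]: 81 @ $23.25 + 146 @ $20.95 + 375 @ $20.80 + 331 @ $21.90 + 66 @ $18.95 = $21,241.55
Ending inventory: 338 @ $19.80 + 117 @ $18.95 = $8,909.55
Check: goods available $30,151.10 = COGS $21,241.55 + ending $8,909.55

Ending inventory = $8,909.55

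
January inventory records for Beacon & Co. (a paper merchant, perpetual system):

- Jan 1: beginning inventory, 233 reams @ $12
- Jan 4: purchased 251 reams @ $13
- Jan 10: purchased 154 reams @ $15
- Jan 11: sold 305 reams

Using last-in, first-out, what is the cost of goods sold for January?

Jan 11, 305 sold [LIFO — newest first]: 154 @ $15 + 151 @ $13 = $4,273
Ending inventory: 233 @ $12 + 100 @ $13 = $4,096

COGS = $4,273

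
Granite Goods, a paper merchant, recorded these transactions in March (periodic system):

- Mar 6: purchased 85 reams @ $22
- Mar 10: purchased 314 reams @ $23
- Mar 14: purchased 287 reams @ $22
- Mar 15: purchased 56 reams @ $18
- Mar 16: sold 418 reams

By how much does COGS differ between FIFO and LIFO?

FIFO COGS: 85 @ $22 + 314 @ $23 + 19 @ $22 = $9,510
LIFO COGS: 56 @ $18 + 287 @ $22 + 75 @ $23 = $9,047
Difference = |$9,510 − $9,047| = $463

$463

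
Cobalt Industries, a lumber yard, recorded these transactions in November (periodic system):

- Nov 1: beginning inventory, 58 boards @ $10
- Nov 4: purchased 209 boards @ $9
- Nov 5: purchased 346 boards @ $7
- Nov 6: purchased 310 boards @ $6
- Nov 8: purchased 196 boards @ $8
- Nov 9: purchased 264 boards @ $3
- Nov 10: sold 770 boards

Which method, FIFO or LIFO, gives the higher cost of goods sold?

FIFO

FIFO COGS: 58 @ $10 + 209 @ $9 + 346 @ $7 + 157 @ $6 = $5,825
LIFO COGS: 264 @ $3 + 196 @ $8 + 310 @ $6 = $4,220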